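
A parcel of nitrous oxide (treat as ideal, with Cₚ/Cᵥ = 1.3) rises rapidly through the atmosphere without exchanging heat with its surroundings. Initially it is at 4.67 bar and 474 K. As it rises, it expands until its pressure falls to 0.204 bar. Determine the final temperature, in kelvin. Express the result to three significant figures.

Adiabatic: T₂/T₁ = (P₂/P₁)^((γ−1)/γ).
T₂ = 474 × (0.204/4.67)^(0.231) = 230.1 K.

T₂ ≈ 230 K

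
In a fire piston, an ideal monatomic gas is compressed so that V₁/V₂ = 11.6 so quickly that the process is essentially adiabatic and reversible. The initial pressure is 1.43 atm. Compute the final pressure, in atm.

P₂ ≈ 85.0 atm

Adiabatic: P₁V₁^γ = P₂V₂^γ ⇒ P₂ = P₁ (V₁/V₂)^γ.
For a monatomic ideal gas γ = 5/3.
P₂ = 1.43 × 11.6^(5/3) = 85 atm.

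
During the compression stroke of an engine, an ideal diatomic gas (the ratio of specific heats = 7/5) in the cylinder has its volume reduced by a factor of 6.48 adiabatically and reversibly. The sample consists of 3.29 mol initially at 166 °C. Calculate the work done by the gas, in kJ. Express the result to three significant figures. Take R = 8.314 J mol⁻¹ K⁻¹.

W ≈ -33.4 kJ

For a reversible adiabat TV^(γ−1) is constant, so T₂ = T₁ (V₁/V₂)^(γ−1).
T₁ = 166 °C = 439.1 K.
T₂ = 439.1 × 6.48^(2/5) = 927.3 K.
Q = 0, so ΔU = W_on_gas = nCᵥΔT with Cᵥ = R/(γ−1) = 20.79 J/(mol·K).
ΔU = 3.29 × 20.79 × (927.3 − 439.1) = 33380 J.
Work done by the gas = −ΔU = -33380 J.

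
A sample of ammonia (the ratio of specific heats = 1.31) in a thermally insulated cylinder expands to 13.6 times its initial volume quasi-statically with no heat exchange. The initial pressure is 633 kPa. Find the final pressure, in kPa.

Since PV^γ is constant along a reversible adiabat, P₂ = P₁ (V₁/V₂)^γ.
P₂ = 633 × (1/13.6)^(1.31) = 20.72 kPa.

P₂ ≈ 20.7 kPa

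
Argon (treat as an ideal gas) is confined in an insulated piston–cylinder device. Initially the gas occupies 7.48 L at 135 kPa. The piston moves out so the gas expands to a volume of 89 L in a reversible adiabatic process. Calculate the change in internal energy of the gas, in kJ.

ΔU ≈ -1.22 kJ

γ = 5/3 for a monatomic ideal gas.
P₂ = P₁(V₁/V₂)^γ = 135×(7.48/89)^(5/3) = 2.177 kPa.
For a reversible adiabat, W_by_gas = (P₁V₁ − P₂V₂)/(γ−1).
W_by = (135000×0.00748 − 2177×0.089) / (2/3) = 1224 J.
Q = 0 ⇒ ΔU = −W_by = -1224 J.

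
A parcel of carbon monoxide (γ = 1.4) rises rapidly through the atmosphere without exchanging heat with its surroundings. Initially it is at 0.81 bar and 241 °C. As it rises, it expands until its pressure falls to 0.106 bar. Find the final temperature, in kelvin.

T₂ ≈ 288 K

Along an adiabat T P^((1−γ)/γ) is constant, so T₂ = T₁ (P₂/P₁)^((γ−1)/γ).
T₁ = 241 °C = 514.1 K.
T₂ = 514.1 × (0.106/0.81)^(0.286) = 287.6 K.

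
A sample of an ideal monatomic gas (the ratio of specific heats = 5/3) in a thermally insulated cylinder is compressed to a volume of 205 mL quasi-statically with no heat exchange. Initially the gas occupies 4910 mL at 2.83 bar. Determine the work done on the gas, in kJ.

W ≈ 15.2 kJ

P₂ = P₁(V₁/V₂)^γ = 2.83×(4910/205)^(5/3) = 563.2 bar.
For a reversible adiabat, W_by_gas = (P₁V₁ − P₂V₂)/(γ−1).
W_by = (283000×0.00491 − 5.632×10^7×0.000205) / (2/3) = -15230 J.
W_on_gas = −W_by = 15230 J.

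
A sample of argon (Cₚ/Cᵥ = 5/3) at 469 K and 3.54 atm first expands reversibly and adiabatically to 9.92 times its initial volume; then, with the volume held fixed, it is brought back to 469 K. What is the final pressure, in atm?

Adiabatic step (PV^γ = const): P₂ = 3.54×(1/9.92)^(5/3) = 0.07729 atm; T₂ = 469×(1/9.92)^(2/3) = 101.6 K.
Isochoric: P₃ = P₂(T₃/T₂) = 0.07729 × (469/101.6) = 0.3569 atm.

P₃ ≈ 0.357 atm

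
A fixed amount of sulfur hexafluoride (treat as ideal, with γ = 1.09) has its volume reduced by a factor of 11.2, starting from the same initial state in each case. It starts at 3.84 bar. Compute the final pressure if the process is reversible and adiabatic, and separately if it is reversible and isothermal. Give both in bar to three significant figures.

Isothermal: P₂ = P₁(V₁/V₂) = 3.84×11.2 = 43.01 bar.
Adiabatic: P₂ = P₁(V₁/V₂)^γ = 3.84×11.2^(1.09) = 53.45 bar.

adiabatic: 53.5 bar; isothermal: 43.0 bar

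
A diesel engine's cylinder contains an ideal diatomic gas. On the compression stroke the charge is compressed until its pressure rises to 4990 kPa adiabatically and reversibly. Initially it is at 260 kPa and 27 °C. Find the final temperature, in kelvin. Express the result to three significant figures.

T₂ ≈ 698 K

Adiabatic: T₂/T₁ = (P₂/P₁)^((γ−1)/γ).
For a diatomic ideal gas γ = 7/5, so (γ−1)/γ = 2/7.
T₁ = 27 °C = 300.1 K.
T₂ = 300.1 × (4990/260)^(2/7) = 698.1 K.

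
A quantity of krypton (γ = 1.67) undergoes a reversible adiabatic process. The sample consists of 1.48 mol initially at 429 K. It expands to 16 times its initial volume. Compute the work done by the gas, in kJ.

Adiabatic: T₁V₁^(γ−1) = T₂V₂^(γ−1) ⇒ T₂ = T₁ (V₁/V₂)^(γ−1).
T₂ = 429 × (1/16)^(0.67) = 66.94 K.
Q = 0, so ΔU = W_on_gas = nCᵥΔT with Cᵥ = R/(γ−1) = 12.41 J/(mol·K).
ΔU = 1.48 × 12.41 × (66.94 − 429) = -6649 J.
Work done by the gas = −ΔU = 6649 J.

W ≈ 6.65 kJ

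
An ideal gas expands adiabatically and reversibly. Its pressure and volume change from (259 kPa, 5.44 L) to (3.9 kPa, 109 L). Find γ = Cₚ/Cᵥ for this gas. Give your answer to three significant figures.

PV^γ = const ⇒ γ = ln(P₂/P₁) / ln(V₁/V₂).
γ = ln(3.9/259) / ln(5.44/109) = 1.4.

γ ≈ 1.40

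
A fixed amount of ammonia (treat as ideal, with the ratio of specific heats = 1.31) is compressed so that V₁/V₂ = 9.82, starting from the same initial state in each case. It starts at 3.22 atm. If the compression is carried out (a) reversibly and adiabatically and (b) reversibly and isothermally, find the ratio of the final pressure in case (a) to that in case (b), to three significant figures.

Isothermal: P_b = P₁(V₁/V₂) = 3.22×9.82.
Adiabatic: P_a = P₁(V₁/V₂)^γ = 3.22×9.82^(1.31).
P_a/P_b = (V₁/V₂)^(γ−1) = 9.82^(0.31) = 2.03.

P_adiabatic / P_isothermal ≈ 2.03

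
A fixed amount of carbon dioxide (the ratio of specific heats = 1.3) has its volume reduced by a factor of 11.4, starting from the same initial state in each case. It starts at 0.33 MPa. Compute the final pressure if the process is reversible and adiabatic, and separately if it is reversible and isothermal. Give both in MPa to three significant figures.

adiabatic: 7.81 MPa; isothermal: 3.76 MPa

Isothermal: P₂ = P₁(V₁/V₂) = 0.33×11.4 = 3.762 MPa.
Adiabatic: P₂ = P₁(V₁/V₂)^γ = 0.33×11.4^(1.3) = 7.807 MPa.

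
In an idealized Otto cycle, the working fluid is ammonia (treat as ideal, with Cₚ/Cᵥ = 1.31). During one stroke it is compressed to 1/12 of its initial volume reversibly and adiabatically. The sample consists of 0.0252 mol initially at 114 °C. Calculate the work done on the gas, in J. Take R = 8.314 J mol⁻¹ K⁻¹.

Adiabatic: T₁V₁^(γ−1) = T₂V₂^(γ−1) ⇒ T₂ = T₁ (V₁/V₂)^(γ−1).
T₁ = 114 °C = 387.1 K.
T₂ = 387.1 × 12^(0.31) = 836.4 K.
Q = 0, so ΔU = W_on_gas = nCᵥΔT with Cᵥ = R/(γ−1) = 26.82 J/(mol·K).
ΔU = 0.0252 × 26.82 × (836.4 − 387.1) = 303.6 J.

W ≈ 304 J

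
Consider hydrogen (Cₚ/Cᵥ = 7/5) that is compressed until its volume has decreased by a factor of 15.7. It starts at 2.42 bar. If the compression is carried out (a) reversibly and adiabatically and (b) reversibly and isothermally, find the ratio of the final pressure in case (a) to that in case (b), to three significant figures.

Isothermal: P_b = P₁(V₁/V₂) = 2.42×15.7.
Adiabatic: P_a = P₁(V₁/V₂)^γ = 2.42×15.7^(7/5).
P_a/P_b = (V₁/V₂)^(γ−1) = 15.7^(2/5) = 3.009.

P_adiabatic / P_isothermal ≈ 3.01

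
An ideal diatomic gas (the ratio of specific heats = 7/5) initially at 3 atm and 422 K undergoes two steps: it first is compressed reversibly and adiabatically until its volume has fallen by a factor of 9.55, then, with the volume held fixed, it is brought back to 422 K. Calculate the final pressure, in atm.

P₃ ≈ 28.7 atm

Adiabatic step (PV^γ = const): P₂ = 3×9.55^(7/5) = 70.65 atm; T₂ = 422×9.55^(2/5) = 1041 K.
Isochoric: P₃ = P₂(T₃/T₂) = 70.65 × (422/1041) = 28.65 atm.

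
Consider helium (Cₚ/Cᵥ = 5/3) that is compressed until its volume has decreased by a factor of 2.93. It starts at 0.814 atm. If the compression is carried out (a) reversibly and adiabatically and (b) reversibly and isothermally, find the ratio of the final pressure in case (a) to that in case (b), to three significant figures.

P_adiabatic / P_isothermal ≈ 2.05

Isothermal: P_b = P₁(V₁/V₂) = 0.814×2.93.
Adiabatic: P_a = P₁(V₁/V₂)^γ = 0.814×2.93^(5/3).
P_a/P_b = (V₁/V₂)^(γ−1) = 2.93^(2/3) = 2.048.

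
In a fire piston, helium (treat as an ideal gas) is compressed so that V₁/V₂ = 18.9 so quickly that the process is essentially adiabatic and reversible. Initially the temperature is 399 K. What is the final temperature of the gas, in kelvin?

For a reversible adiabat TV^(γ−1) is constant, so T₂ = T₁ (V₁/V₂)^(γ−1).
For a monatomic ideal gas γ = 5/3, so γ−1 = 2/3.
T₂ = 399 × 18.9^(2/3) = 2831 K.

T₂ ≈ 2830 K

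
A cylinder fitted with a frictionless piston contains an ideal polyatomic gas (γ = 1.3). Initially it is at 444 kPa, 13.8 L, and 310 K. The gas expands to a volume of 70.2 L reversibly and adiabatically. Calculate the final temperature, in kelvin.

For a reversible adiabat TV^(γ−1) is constant, so T₂ = T₁ (V₁/V₂)^(γ−1).
T₂ = 310 × (13.8/70.2)^(0.3) = 190.3 K.

T₂ ≈ 190 K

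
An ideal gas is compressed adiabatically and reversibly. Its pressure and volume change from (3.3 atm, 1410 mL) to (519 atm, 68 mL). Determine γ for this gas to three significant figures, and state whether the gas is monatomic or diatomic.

γ ≈ 1.67; monatomic

PV^γ = const ⇒ γ = ln(P₂/P₁) / ln(V₁/V₂).
γ = ln(519/3.3) / ln(1410/68) = 1.668.
γ ≈ 1.67 is close to 5/3, so the gas is monatomic.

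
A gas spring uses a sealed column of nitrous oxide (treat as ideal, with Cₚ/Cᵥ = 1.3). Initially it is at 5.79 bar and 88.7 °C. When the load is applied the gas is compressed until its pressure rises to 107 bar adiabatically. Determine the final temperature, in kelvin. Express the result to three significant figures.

Along an adiabat T P^((1−γ)/γ) is constant, so T₂ = T₁ (P₂/P₁)^((γ−1)/γ).
T₁ = 88.7 °C = 361.8 K.
T₂ = 361.8 × (107/5.79)^(0.231) = 709.3 K.

T₂ ≈ 709 K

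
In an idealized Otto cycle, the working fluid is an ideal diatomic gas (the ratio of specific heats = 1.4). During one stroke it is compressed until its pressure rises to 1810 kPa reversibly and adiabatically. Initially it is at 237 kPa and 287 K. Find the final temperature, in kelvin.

T₂ ≈ 513 K

Adiabatic: T₂/T₁ = (P₂/P₁)^((γ−1)/γ).
T₂ = 287 × (1810/237)^(0.286) = 513 K.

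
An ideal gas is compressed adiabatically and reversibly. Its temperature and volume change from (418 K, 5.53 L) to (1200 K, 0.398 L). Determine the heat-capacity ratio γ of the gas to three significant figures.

TV^(γ−1) = const ⇒ γ − 1 = ln(T₂/T₁) / ln(V₁/V₂).
γ = 1 + ln(1200/418) / ln(5.53/0.398) = 1.401.

γ ≈ 1.40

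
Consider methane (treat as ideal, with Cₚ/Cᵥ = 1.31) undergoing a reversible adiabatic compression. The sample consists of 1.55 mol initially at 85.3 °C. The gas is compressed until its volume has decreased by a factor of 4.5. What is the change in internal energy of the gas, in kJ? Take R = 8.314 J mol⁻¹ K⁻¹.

For a reversible adiabat TV^(γ−1) is constant, so T₂ = T₁ (V₁/V₂)^(γ−1).
T₁ = 85.3 °C = 358.4 K.
T₂ = 358.4 × 4.5^(0.31) = 571.4 K.
Q = 0, so ΔU = W_on_gas = nCᵥΔT with Cᵥ = R/(γ−1) = 26.82 J/(mol·K).
ΔU = 1.55 × 26.82 × (571.4 − 358.4) = 8851 J.

ΔU ≈ 8.85 kJ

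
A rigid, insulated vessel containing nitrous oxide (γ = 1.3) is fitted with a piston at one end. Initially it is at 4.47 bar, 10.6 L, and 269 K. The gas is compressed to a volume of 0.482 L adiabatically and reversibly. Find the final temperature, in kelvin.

Adiabatic: T₁V₁^(γ−1) = T₂V₂^(γ−1) ⇒ T₂ = T₁ (V₁/V₂)^(γ−1).
T₂ = 269 × (10.6/0.482)^(0.3) = 679.9 K.

T₂ ≈ 680 K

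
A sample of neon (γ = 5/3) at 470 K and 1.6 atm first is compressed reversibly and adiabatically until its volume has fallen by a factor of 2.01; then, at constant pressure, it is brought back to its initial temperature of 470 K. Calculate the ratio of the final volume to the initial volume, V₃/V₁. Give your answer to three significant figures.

Adiabatic step: V₂/V₁ = 0.4975; T₂ = T₁·2.01^(2/3) = 748.6 K.
Isobaric step: V₃/V₂ = T₃/T₂ = 470/748.6.
V₃/V₁ = (V₂/V₁)(V₃/V₂) = 0.4975 × (470/748.6) = 0.3124.

V₃/V₁ ≈ 0.312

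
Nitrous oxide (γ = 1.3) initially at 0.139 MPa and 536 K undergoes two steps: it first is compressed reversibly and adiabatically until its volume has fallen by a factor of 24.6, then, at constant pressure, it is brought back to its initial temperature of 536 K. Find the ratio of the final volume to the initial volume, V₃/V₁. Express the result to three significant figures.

V₃/V₁ ≈ 0.0156

Adiabatic step: V₂/V₁ = 0.04065; T₂ = T₁·24.6^(0.3) = 1401 K.
Isobaric step: V₃/V₂ = T₃/T₂ = 536/1401.
V₃/V₁ = (V₂/V₁)(V₃/V₂) = 0.04065 × (536/1401) = 0.01555.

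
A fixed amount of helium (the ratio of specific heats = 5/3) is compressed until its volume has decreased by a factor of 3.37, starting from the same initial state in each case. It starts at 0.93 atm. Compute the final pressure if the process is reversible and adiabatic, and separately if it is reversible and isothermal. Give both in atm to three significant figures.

adiabatic: 7.04 atm; isothermal: 3.13 atm

Isothermal: P₂ = P₁(V₁/V₂) = 0.93×3.37 = 3.134 atm.
Adiabatic: P₂ = P₁(V₁/V₂)^γ = 0.93×3.37^(5/3) = 7.045 atm.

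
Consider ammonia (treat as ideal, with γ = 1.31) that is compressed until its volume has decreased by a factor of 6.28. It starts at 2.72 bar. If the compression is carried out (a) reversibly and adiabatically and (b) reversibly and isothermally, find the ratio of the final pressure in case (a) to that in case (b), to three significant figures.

Isothermal: P_b = P₁(V₁/V₂) = 2.72×6.28.
Adiabatic: P_a = P₁(V₁/V₂)^γ = 2.72×6.28^(1.31).
P_a/P_b = (V₁/V₂)^(γ−1) = 6.28^(0.31) = 1.768.

P_adiabatic / P_isothermal ≈ 1.77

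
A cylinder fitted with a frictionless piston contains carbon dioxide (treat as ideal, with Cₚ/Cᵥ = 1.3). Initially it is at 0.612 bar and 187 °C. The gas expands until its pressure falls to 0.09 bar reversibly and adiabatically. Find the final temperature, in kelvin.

T₂ ≈ 296 K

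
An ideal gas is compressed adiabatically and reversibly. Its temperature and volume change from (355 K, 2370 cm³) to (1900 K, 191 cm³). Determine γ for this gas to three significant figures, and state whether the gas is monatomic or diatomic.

γ ≈ 1.67; monatomic

TV^(γ−1) = const ⇒ γ − 1 = ln(T₂/T₁) / ln(V₁/V₂).
γ = 1 + ln(1900/355) / ln(2370/191) = 1.666.
γ ≈ 1.67 is close to 5/3, so the gas is monatomic.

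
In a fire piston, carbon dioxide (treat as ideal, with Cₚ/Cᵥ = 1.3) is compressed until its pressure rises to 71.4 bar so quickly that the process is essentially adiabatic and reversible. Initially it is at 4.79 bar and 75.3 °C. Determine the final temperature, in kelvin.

Adiabatic: T₂/T₁ = (P₂/P₁)^((γ−1)/γ).
T₁ = 75.3 °C = 348.4 K.
T₂ = 348.4 × (71.4/4.79)^(0.231) = 650 K.

T₂ ≈ 650 K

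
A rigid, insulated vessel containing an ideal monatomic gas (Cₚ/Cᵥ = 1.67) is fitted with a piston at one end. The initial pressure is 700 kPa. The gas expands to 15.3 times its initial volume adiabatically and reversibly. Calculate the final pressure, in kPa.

P₂ ≈ 7.36 kPa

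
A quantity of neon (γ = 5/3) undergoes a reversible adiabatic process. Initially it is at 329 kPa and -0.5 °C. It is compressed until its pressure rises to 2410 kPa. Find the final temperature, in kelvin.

T₂ ≈ 605 K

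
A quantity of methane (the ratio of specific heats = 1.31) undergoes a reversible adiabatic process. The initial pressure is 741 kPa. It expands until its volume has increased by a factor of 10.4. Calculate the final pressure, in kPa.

P₂ ≈ 34.5 kPa

Since PV^γ is constant along a reversible adiabat, P₂ = P₁ (V₁/V₂)^γ.
P₂ = 741 × (1/10.4)^(1.31) = 34.48 kPa.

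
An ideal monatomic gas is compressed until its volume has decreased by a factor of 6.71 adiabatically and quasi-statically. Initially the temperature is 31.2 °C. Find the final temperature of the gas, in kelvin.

For a reversible adiabat TV^(γ−1) is constant, so T₂ = T₁ (V₁/V₂)^(γ−1).
For a monatomic ideal gas γ = 5/3, so γ−1 = 2/3.
T₁ = 31.2 °C = 304.3 K.
T₂ = 304.3 × 6.71^(2/3) = 1083 K.

T₂ ≈ 1080 K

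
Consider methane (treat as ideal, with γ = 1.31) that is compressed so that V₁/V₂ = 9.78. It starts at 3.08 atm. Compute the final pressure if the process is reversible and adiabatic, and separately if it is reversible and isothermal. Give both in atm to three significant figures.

Isothermal: P₂ = P₁(V₁/V₂) = 3.08×9.78 = 30.12 atm.
Adiabatic: P₂ = P₁(V₁/V₂)^γ = 3.08×9.78^(1.31) = 61.08 atm.

adiabatic: 61.1 atm; isothermal: 30.1 atm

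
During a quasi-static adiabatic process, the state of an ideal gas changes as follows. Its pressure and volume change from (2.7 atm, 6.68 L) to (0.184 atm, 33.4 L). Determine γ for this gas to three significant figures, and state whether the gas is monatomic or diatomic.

γ ≈ 1.67; monatomic

PV^γ = const ⇒ γ = ln(P₂/P₁) / ln(V₁/V₂).
γ = ln(0.184/2.7) / ln(6.68/33.4) = 1.669.
γ ≈ 1.67 is close to 5/3, so the gas is monatomic.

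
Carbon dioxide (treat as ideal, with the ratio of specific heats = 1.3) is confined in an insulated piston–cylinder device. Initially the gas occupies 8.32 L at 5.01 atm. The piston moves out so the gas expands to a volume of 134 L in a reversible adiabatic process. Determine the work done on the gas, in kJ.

P₂ = P₁(V₁/V₂)^γ = 5.01×(8.32/134)^(1.3) = 0.1351 atm.
For a reversible adiabat, W_by_gas = (P₁V₁ − P₂V₂)/(γ−1).
W_by = (507600×0.00832 − 13690×0.134) / (0.3) = 7963 J.
W_on_gas = −W_by = -7963 J.

W ≈ -7.96 kJ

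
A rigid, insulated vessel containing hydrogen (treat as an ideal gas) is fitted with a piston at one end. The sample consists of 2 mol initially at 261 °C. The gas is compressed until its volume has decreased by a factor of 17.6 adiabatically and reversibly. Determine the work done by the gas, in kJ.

Adiabatic: T₁V₁^(γ−1) = T₂V₂^(γ−1) ⇒ T₂ = T₁ (V₁/V₂)^(γ−1).
γ = 7/5 for a diatomic ideal gas, so γ−1 = 2/5.
T₁ = 261 °C = 534.1 K.
T₂ = 534.1 × 17.6^(2/5) = 1682 K.
Q = 0, so ΔU = W_on_gas = nCᵥΔT with Cᵥ = R/(γ−1) = 20.79 J/(mol·K).
ΔU = 2 × 20.79 × (1682 − 534.1) = 47720 J.
Work done by the gas = −ΔU = -47720 J.

W ≈ -47.7 kJ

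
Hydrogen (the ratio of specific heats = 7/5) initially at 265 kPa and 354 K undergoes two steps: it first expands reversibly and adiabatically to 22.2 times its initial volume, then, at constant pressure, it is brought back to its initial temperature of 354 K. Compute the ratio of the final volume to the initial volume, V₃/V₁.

V₃/V₁ ≈ 76.7

Adiabatic step: V₂/V₁ = 22.2; T₂ = T₁·(1/22.2)^(2/5) = 102.4 K.
Isobaric step: V₃/V₂ = T₃/T₂ = 354/102.4.
V₃/V₁ = (V₂/V₁)(V₃/V₂) = 22.2 × (354/102.4) = 76.72.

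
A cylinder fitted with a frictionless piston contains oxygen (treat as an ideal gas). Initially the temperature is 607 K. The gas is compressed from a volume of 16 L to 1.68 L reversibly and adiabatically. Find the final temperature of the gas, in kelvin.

For a reversible adiabat TV^(γ−1) is constant, so T₂ = T₁ (V₁/V₂)^(γ−1).
For a diatomic ideal gas γ = 7/5, so γ−1 = 2/5.
T₂ = 607 × (16/1.68)^(2/5) = 1495 K.

T₂ ≈ 1500 K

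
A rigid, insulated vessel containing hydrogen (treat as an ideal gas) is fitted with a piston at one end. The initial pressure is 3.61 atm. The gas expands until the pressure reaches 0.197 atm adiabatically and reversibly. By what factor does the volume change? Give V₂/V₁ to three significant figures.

From PV^γ = const, V₂/V₁ = (P₁/P₂)^(1/γ).
For a diatomic ideal gas γ = 7/5.
V₂/V₁ = (3.61/0.197)^(5/7) = 7.983.

V₂/V₁ ≈ 7.98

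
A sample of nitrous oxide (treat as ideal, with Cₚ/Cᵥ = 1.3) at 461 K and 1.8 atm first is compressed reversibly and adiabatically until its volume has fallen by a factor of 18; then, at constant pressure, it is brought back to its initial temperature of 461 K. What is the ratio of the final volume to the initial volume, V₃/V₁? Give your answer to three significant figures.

V₃/V₁ ≈ 0.0233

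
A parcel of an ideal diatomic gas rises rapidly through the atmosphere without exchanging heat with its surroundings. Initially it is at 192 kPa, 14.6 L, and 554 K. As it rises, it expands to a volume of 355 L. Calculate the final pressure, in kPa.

Adiabatic: P₁V₁^γ = P₂V₂^γ ⇒ P₂ = P₁ (V₁/V₂)^γ.
γ = 7/5 for a diatomic ideal gas.
P₂ = 192 × (14.6/355)^(7/5) = 2.203 kPa.

P₂ ≈ 2.20 kPa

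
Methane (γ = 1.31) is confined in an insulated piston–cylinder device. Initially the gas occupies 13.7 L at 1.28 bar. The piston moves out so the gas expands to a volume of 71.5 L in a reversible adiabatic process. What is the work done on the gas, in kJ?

W ≈ -2.27 kJ

P₂ = P₁(V₁/V₂)^γ = 1.28×(13.7/71.5)^(1.31) = 0.147 bar.
For a reversible adiabat, W_by_gas = (P₁V₁ − P₂V₂)/(γ−1).
W_by = (128000×0.0137 − 14700×0.0715) / (0.31) = 2267 J.
W_on_gas = −W_by = -2267 J.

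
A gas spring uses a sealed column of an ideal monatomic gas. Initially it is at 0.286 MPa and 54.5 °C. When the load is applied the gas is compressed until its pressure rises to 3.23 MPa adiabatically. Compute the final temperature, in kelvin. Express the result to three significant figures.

T₂ ≈ 864 K

Along an adiabat T P^((1−γ)/γ) is constant, so T₂ = T₁ (P₂/P₁)^((γ−1)/γ).
For a monatomic ideal gas γ = 5/3, so (γ−1)/γ = 2/5.
T₁ = 54.5 °C = 327.6 K.
T₂ = 327.6 × (3.23/0.286)^(2/5) = 864.1 K.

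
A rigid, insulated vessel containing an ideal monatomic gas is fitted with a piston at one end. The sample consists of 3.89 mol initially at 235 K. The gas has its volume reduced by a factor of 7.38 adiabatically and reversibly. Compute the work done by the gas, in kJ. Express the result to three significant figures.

Adiabatic: T₁V₁^(γ−1) = T₂V₂^(γ−1) ⇒ T₂ = T₁ (V₁/V₂)^(γ−1).
γ = 5/3 for a monatomic ideal gas, so γ−1 = 2/3.
T₂ = 235 × 7.38^(2/3) = 890.8 K.
Q = 0, so ΔU = W_on_gas = nCᵥΔT with Cᵥ = R/(γ−1) = 12.47 J/(mol·K).
ΔU = 3.89 × 12.47 × (890.8 − 235) = 31810 J.
Work done by the gas = −ΔU = -31810 J.

W ≈ -31.8 kJ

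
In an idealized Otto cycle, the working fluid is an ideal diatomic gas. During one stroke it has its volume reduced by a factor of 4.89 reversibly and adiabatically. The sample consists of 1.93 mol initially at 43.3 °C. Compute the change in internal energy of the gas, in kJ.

ΔU ≈ 11.3 kJ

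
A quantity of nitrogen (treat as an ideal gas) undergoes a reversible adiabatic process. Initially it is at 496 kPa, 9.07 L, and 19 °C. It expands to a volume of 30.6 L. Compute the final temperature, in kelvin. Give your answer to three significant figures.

For a reversible adiabat TV^(γ−1) is constant, so T₂ = T₁ (V₁/V₂)^(γ−1).
γ = 7/5 for a diatomic ideal gas.
T₁ = 19 °C = 292.1 K.
T₂ = 292.1 × (9.07/30.6)^(2/5) = 179.6 K.

T₂ ≈ 180 K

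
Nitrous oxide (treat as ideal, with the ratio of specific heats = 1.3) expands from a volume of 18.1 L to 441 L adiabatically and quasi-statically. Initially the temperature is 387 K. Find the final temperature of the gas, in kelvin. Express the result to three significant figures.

For a reversible adiabat TV^(γ−1) is constant, so T₂ = T₁ (V₁/V₂)^(γ−1).
T₂ = 387 × (18.1/441)^(0.3) = 148.5 K.

T₂ ≈ 148 K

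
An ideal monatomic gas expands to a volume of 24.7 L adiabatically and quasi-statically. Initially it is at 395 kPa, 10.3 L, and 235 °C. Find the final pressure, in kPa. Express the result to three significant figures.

P₂ ≈ 91.9 kPa

Since PV^γ is constant along a reversible adiabat, P₂ = P₁ (V₁/V₂)^γ.
γ = 5/3 for a monatomic ideal gas.
P₂ = 395 × (10.3/24.7)^(5/3) = 91.94 kPa.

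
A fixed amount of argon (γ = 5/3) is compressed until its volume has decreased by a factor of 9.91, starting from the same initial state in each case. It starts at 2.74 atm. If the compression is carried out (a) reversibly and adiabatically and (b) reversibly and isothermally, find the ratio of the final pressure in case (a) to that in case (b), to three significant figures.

P_adiabatic / P_isothermal ≈ 4.61

Isothermal: P_b = P₁(V₁/V₂) = 2.74×9.91.
Adiabatic: P_a = P₁(V₁/V₂)^γ = 2.74×9.91^(5/3).
P_a/P_b = (V₁/V₂)^(γ−1) = 9.91^(2/3) = 4.614.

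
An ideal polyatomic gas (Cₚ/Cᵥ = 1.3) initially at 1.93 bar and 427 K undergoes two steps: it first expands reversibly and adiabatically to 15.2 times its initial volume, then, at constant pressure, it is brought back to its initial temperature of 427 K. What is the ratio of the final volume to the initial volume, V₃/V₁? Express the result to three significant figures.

Adiabatic step: V₂/V₁ = 15.2; T₂ = T₁·(1/15.2)^(0.3) = 188.7 K.
Isobaric step: V₃/V₂ = T₃/T₂ = 427/188.7.
V₃/V₁ = (V₂/V₁)(V₃/V₂) = 15.2 × (427/188.7) = 34.39.

V₃/V₁ ≈ 34.4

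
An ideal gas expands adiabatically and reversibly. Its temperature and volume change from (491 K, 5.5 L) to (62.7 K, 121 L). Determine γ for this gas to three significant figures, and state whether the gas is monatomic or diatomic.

γ ≈ 1.67; monatomic

TV^(γ−1) = const ⇒ γ − 1 = ln(T₂/T₁) / ln(V₁/V₂).
γ = 1 + ln(62.7/491) / ln(5.5/121) = 1.666.
γ ≈ 1.67 is close to 5/3, so the gas is monatomic.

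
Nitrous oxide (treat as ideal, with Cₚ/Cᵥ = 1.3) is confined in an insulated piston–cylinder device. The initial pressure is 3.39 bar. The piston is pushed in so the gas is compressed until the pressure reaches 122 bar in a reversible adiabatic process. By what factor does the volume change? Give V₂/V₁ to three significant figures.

From PV^γ = const, V₂/V₁ = (P₁/P₂)^(1/γ).
V₂/V₁ = (3.39/122)^(0.769) = 0.06353.

V₂/V₁ ≈ 0.0635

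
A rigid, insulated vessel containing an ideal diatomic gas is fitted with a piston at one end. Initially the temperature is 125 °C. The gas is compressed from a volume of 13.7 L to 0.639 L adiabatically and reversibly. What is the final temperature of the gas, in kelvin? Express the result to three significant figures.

T₂ ≈ 1360 K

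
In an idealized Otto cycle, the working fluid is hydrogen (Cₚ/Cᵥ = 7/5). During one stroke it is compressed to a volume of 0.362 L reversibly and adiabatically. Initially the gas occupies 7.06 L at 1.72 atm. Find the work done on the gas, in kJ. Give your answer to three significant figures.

W ≈ 7.02 kJ

P₂ = P₁(V₁/V₂)^γ = 1.72×(7.06/0.362)^(7/5) = 110.1 atm.
For a reversible adiabat, W_by_gas = (P₁V₁ − P₂V₂)/(γ−1).
W_by = (174300×0.00706 − 1.115×10^7×0.000362) / (2/5) = -7017 J.
W_on_gas = −W_by = 7017 J.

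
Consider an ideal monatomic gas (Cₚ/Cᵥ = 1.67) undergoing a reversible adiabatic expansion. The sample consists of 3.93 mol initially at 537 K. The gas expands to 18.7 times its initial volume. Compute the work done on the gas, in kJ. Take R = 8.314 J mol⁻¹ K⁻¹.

W ≈ -22.5 kJ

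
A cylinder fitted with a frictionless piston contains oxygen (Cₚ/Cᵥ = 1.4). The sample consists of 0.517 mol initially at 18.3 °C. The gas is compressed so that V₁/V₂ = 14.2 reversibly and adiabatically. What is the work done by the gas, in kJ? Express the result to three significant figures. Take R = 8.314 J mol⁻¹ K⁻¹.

Adiabatic: T₁V₁^(γ−1) = T₂V₂^(γ−1) ⇒ T₂ = T₁ (V₁/V₂)^(γ−1).
T₁ = 18.3 °C = 291.4 K.
T₂ = 291.4 × 14.2^(0.4) = 842.3 K.
Q = 0, so ΔU = W_on_gas = nCᵥΔT with Cᵥ = R/(γ−1) = 20.79 J/(mol·K).
ΔU = 0.517 × 20.79 × (842.3 − 291.4) = 5920 J.
Work done by the gas = −ΔU = -5920 J.

W ≈ -5.92 kJ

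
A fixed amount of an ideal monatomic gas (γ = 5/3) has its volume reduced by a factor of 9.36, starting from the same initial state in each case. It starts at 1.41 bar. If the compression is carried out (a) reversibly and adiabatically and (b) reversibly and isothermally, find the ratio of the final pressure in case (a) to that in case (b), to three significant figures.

Isothermal: P_b = P₁(V₁/V₂) = 1.41×9.36.
Adiabatic: P_a = P₁(V₁/V₂)^γ = 1.41×9.36^(5/3).
P_a/P_b = (V₁/V₂)^(γ−1) = 9.36^(2/3) = 4.441.

P_adiabatic / P_isothermal ≈ 4.44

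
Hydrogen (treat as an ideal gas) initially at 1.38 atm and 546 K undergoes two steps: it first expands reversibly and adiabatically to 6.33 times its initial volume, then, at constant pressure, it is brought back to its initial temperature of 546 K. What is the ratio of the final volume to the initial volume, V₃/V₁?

V₃/V₁ ≈ 13.2

For a diatomic ideal gas γ = 7/5.
Adiabatic step: V₂/V₁ = 6.33; T₂ = T₁·(1/6.33)^(2/5) = 261 K.
Isobaric step: V₃/V₂ = T₃/T₂ = 546/261.
V₃/V₁ = (V₂/V₁)(V₃/V₂) = 6.33 × (546/261) = 13.24.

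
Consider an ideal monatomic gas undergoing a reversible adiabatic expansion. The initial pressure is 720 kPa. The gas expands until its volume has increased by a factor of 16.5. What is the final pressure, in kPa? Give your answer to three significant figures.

P₂ ≈ 6.73 kPa

Adiabatic: P₁V₁^γ = P₂V₂^γ ⇒ P₂ = P₁ (V₁/V₂)^γ.
For a monatomic ideal gas γ = 5/3.
P₂ = 720 × (1/16.5)^(5/3) = 6.733 kPa.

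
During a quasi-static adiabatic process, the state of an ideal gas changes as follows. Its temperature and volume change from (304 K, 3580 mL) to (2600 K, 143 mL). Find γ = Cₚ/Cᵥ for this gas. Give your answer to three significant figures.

γ ≈ 1.67

TV^(γ−1) = const ⇒ γ − 1 = ln(T₂/T₁) / ln(V₁/V₂).
γ = 1 + ln(2600/304) / ln(3580/143) = 1.666.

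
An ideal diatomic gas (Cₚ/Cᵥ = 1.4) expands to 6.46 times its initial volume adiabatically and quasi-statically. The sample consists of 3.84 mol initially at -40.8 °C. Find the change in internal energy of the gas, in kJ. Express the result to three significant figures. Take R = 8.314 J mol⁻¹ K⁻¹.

ΔU ≈ -9.75 kJ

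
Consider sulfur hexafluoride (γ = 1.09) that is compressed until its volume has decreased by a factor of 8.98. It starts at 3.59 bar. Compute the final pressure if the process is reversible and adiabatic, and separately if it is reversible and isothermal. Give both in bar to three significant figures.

adiabatic: 39.3 bar; isothermal: 32.2 bar

Isothermal: P₂ = P₁(V₁/V₂) = 3.59×8.98 = 32.24 bar.
Adiabatic: P₂ = P₁(V₁/V₂)^γ = 3.59×8.98^(1.09) = 39.28 bar.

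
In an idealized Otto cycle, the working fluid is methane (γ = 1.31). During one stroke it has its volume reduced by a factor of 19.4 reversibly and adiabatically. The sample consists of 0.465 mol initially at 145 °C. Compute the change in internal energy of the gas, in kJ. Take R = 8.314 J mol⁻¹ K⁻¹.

Adiabatic: T₁V₁^(γ−1) = T₂V₂^(γ−1) ⇒ T₂ = T₁ (V₁/V₂)^(γ−1).
T₁ = 145 °C = 418.1 K.
T₂ = 418.1 × 19.4^(0.31) = 1048 K.
Q = 0, so ΔU = W_on_gas = nCᵥΔT with Cᵥ = R/(γ−1) = 26.82 J/(mol·K).
ΔU = 0.465 × 26.82 × (1048 − 418.1) = 7861 J.

ΔU ≈ 7.86 kJ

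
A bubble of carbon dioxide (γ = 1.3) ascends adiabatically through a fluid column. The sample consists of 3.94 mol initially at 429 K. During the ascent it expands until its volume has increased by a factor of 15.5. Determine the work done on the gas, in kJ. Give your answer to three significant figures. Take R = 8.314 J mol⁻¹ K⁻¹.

Adiabatic: T₁V₁^(γ−1) = T₂V₂^(γ−1) ⇒ T₂ = T₁ (V₁/V₂)^(γ−1).
T₂ = 429 × (1/15.5)^(0.3) = 188.5 K.
Q = 0, so ΔU = W_on_gas = nCᵥΔT with Cᵥ = R/(γ−1) = 27.71 J/(mol·K).
ΔU = 3.94 × 27.71 × (188.5 − 429) = -26260 J.

W ≈ -26.3 kJ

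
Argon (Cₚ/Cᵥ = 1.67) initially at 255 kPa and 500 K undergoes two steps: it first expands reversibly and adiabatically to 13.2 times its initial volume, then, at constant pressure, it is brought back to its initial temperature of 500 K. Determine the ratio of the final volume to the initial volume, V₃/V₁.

Adiabatic step: V₂/V₁ = 13.2; T₂ = T₁·(1/13.2)^(0.67) = 88.75 K.
Isobaric step: V₃/V₂ = T₃/T₂ = 500/88.75.
V₃/V₁ = (V₂/V₁)(V₃/V₂) = 13.2 × (500/88.75) = 74.36.

V₃/V₁ ≈ 74.4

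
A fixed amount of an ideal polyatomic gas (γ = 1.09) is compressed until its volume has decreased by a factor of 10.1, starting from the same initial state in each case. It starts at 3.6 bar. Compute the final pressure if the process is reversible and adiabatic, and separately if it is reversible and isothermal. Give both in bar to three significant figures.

Isothermal: P₂ = P₁(V₁/V₂) = 3.6×10.1 = 36.36 bar.
Adiabatic: P₂ = P₁(V₁/V₂)^γ = 3.6×10.1^(1.09) = 44.77 bar.

adiabatic: 44.8 bar; isothermal: 36.4 bar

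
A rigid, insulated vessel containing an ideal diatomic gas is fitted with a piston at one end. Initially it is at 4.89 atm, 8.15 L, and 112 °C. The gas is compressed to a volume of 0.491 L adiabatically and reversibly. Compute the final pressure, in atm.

P₂ ≈ 250 atm

Since PV^γ is constant along a reversible adiabat, P₂ = P₁ (V₁/V₂)^γ.
γ = 7/5 for a diatomic ideal gas.
P₂ = 4.89 × (8.15/0.491)^(7/5) = 249.7 atm.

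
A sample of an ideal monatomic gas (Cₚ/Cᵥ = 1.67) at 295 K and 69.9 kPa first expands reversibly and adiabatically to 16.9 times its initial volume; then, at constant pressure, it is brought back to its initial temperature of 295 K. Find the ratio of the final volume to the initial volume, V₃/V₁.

V₃/V₁ ≈ 112

Adiabatic step: V₂/V₁ = 16.9; T₂ = T₁·(1/16.9)^(0.67) = 44.37 K.
Isobaric step: V₃/V₂ = T₃/T₂ = 295/44.37.
V₃/V₁ = (V₂/V₁)(V₃/V₂) = 16.9 × (295/44.37) = 112.3.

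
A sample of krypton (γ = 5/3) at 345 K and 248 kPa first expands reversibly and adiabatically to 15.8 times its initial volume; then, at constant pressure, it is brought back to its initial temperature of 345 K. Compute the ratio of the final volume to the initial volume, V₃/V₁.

V₃/V₁ ≈ 99.5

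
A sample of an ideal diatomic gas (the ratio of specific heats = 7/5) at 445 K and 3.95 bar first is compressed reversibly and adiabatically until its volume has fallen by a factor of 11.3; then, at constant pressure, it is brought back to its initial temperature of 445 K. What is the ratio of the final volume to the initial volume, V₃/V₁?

V₃/V₁ ≈ 0.0335

Adiabatic step: V₂/V₁ = 0.0885; T₂ = T₁·11.3^(2/5) = 1174 K.
Isobaric step: V₃/V₂ = T₃/T₂ = 445/1174.
V₃/V₁ = (V₂/V₁)(V₃/V₂) = 0.0885 × (445/1174) = 0.03355.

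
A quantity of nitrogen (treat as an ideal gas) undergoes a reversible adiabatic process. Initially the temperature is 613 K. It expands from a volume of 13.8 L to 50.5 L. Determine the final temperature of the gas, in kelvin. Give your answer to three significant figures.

T₂ ≈ 365 K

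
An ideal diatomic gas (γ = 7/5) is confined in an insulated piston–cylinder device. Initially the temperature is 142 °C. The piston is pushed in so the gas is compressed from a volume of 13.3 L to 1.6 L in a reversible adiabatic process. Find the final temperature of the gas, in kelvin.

Adiabatic: T₁V₁^(γ−1) = T₂V₂^(γ−1) ⇒ T₂ = T₁ (V₁/V₂)^(γ−1).
T₁ = 142 °C = 415.1 K.
T₂ = 415.1 × (13.3/1.6)^(2/5) = 968.5 K.

T₂ ≈ 968 K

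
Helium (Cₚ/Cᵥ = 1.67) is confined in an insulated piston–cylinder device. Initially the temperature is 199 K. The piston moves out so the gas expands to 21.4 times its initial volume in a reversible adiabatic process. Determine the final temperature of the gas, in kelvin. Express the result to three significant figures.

T₂ ≈ 25.6 K

For a reversible adiabat TV^(γ−1) is constant, so T₂ = T₁ (V₁/V₂)^(γ−1).
T₂ = 199 × (1/21.4)^(0.67) = 25.55 K.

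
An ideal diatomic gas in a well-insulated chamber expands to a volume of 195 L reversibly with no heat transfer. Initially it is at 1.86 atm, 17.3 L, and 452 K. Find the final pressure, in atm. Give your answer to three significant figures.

Adiabatic: P₁V₁^γ = P₂V₂^γ ⇒ P₂ = P₁ (V₁/V₂)^γ.
γ = 7/5 for a diatomic ideal gas.
P₂ = 1.86 × (17.3/195)^(7/5) = 0.06262 atm.

P₂ ≈ 0.0626 atm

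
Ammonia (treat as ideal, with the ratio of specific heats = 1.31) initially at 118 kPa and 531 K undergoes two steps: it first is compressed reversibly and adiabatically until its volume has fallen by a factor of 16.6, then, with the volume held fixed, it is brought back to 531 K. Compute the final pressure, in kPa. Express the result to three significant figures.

P₃ ≈ 1960 kPa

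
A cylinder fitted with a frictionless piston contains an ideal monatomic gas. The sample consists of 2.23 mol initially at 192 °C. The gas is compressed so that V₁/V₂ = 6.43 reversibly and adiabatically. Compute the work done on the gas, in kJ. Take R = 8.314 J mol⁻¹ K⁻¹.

W ≈ 31.8 kJ

For a reversible adiabat TV^(γ−1) is constant, so T₂ = T₁ (V₁/V₂)^(γ−1).
γ = 5/3 for a monatomic ideal gas, so γ−1 = 2/3.
T₁ = 192 °C = 465.1 K.
T₂ = 465.1 × 6.43^(2/3) = 1608 K.
Q = 0, so ΔU = W_on_gas = nCᵥΔT with Cᵥ = R/(γ−1) = 12.47 J/(mol·K).
ΔU = 2.23 × 12.47 × (1608 − 465.1) = 31790 J.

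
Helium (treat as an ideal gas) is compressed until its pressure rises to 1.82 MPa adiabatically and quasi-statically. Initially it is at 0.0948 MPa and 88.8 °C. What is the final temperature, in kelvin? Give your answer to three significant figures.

Along an adiabat T P^((1−γ)/γ) is constant, so T₂ = T₁ (P₂/P₁)^((γ−1)/γ).
For a monatomic ideal gas γ = 5/3, so (γ−1)/γ = 2/5.
T₁ = 88.8 °C = 361.9 K.
T₂ = 361.9 × (1.82/0.0948)^(2/5) = 1180 K.

T₂ ≈ 1180 K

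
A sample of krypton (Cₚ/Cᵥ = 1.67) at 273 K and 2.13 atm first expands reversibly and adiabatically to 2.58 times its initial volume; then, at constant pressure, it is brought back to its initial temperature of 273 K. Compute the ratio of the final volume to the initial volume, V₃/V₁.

Adiabatic step: V₂/V₁ = 2.58; T₂ = T₁·(1/2.58)^(0.67) = 144.7 K.
Isobaric step: V₃/V₂ = T₃/T₂ = 273/144.7.
V₃/V₁ = (V₂/V₁)(V₃/V₂) = 2.58 × (273/144.7) = 4.869.

V₃/V₁ ≈ 4.87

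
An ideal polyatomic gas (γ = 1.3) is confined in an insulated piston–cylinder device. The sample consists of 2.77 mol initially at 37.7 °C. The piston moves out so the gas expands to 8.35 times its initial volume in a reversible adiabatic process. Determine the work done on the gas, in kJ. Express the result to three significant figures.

For a reversible adiabat TV^(γ−1) is constant, so T₂ = T₁ (V₁/V₂)^(γ−1).
T₁ = 37.7 °C = 310.8 K.
T₂ = 310.8 × (1/8.35)^(0.3) = 164.5 K.
Q = 0, so ΔU = W_on_gas = nCᵥΔT with Cᵥ = R/(γ−1) = 27.71 J/(mol·K).
ΔU = 2.77 × 27.71 × (164.5 − 310.8) = -11240 J.

W ≈ -11.2 kJ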